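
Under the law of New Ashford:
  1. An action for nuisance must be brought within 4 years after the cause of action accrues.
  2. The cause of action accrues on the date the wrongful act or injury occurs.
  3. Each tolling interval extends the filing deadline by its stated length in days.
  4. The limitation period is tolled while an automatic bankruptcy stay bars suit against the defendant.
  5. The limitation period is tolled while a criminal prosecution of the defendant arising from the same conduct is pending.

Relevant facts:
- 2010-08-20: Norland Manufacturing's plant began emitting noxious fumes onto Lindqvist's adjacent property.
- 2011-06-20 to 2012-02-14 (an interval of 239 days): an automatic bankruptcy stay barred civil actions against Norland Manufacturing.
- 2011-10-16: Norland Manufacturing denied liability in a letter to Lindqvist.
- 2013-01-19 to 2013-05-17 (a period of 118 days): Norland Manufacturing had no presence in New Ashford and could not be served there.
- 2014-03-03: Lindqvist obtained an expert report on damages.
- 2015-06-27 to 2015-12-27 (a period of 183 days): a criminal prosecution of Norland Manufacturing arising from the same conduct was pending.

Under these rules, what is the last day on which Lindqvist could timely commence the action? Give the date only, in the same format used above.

The limitation period began to run on 2010-08-20.
4 years from 2010-08-20 is 2014-08-20.
The automatic bankruptcy stay from 2011-06-20 to 2012-02-14 tolled the period for 239 days, extending the deadline to 2015-04-16.
The pending criminal prosecution starting 2015-06-27 came too late — the period had run on 2015-04-16 — and so does not extend the deadline.
The defendant's absence from the jurisdiction from 2013-01-19 to 2013-05-17 does not toll the period, because no stated rule makes the defendant's absence a tolling event.
Nothing else in the chronology tolls or restarts the period.

2015-04-16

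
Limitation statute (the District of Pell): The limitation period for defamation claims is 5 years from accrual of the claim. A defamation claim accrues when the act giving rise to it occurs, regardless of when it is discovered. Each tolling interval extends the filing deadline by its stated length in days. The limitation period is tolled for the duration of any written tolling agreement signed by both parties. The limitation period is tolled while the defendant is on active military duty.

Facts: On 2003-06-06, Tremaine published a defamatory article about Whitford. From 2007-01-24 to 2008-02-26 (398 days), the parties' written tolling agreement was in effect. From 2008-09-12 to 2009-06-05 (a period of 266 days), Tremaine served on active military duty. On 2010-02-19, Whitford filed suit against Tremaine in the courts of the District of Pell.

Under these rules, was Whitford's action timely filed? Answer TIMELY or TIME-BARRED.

TIMELY

The claim accrued on 2003-06-06, the date of the act.
5 years from 2003-06-06 is 2008-06-06.
Because the written tolling agreement ran from 2007-01-24 to 2008-02-26, the deadline is extended by 398 days to 2009-07-09.
The defendant's active military service from 2008-09-12 to 2009-06-05 tolled the period for 266 days, extending the deadline to 2010-04-01.
Whitford filed on 2010-02-19, before the 2010-04-01 deadline, so the action is timely.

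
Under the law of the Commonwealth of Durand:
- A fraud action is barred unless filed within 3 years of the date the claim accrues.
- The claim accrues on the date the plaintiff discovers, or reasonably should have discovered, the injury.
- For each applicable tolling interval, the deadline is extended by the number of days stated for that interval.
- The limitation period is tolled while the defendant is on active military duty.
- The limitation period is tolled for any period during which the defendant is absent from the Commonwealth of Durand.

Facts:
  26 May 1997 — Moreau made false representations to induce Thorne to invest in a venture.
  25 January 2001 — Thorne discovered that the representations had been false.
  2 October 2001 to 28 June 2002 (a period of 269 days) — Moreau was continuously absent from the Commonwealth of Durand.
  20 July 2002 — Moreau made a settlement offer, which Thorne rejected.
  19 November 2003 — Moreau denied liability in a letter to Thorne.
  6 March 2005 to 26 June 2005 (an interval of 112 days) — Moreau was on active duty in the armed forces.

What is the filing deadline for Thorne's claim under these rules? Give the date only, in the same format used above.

The claim did not accrue until Thorne discovered the injury on 25 January 2001; the 26 May 1997 act date does not start the clock under the stated rule.
3 years from 25 January 2001 is 25 January 2004.
Because the defendant's absence from the jurisdiction ran from 2 October 2001 to 28 June 2002, the deadline is extended by 269 days to 20 October 2004.
The defendant's active military service from 6 March 2005 to 26 June 2005 began after the period had already run on 20 October 2004, so it has no tolling effect.
None of the other events listed affects the running of the period under the stated rules.

20 October 2004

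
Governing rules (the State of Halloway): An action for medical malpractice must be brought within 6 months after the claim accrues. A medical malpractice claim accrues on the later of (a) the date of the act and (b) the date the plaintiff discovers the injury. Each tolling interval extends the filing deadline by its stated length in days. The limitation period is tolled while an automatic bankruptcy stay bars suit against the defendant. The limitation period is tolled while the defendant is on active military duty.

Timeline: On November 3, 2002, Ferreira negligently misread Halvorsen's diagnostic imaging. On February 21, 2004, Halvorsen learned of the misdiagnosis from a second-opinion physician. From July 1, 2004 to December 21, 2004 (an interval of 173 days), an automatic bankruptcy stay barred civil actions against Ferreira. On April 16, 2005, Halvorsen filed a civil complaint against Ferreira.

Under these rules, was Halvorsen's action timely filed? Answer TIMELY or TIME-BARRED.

The claim accrued on February 21, 2004 — the later of the November 3, 2002 act and the February 21, 2004 discovery.
6 months from February 21, 2004 is August 21, 2004.
Because the automatic bankruptcy stay ran from July 1, 2004 to December 21, 2004, the deadline is extended by 173 days to February 10, 2005.
The April 16, 2005 filing falls after the February 10, 2005 deadline; the claim is time-barred.

TIME-BARRED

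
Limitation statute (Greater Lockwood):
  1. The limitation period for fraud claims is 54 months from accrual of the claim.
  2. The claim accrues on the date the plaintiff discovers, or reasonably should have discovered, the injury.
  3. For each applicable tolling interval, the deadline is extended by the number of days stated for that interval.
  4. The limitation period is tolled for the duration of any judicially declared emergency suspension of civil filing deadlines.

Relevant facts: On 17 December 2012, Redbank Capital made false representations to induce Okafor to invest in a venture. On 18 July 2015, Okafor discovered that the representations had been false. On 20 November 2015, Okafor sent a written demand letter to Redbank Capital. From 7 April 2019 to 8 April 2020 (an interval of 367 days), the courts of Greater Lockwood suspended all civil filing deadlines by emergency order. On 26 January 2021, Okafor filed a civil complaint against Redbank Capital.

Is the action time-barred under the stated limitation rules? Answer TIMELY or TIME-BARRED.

Under the discovery rule, the claim accrued on 18 July 2015, when Okafor discovered the injury — not on the 17 December 2012 date of the underlying act.
Adding the 54 months base period to 18 July 2015 gives a deadline of 18 January 2020, before any tolling.
The period was tolled for 367 days by the emergency suspension of filing deadlines (7 April 2019 to 8 April 2020), pushing the deadline to 19 January 2021.
The other events in the timeline have no effect on the limitation period under the stated rules.
The 26 January 2021 filing falls after the 19 January 2021 deadline; the claim is time-barred.

TIME-BARRED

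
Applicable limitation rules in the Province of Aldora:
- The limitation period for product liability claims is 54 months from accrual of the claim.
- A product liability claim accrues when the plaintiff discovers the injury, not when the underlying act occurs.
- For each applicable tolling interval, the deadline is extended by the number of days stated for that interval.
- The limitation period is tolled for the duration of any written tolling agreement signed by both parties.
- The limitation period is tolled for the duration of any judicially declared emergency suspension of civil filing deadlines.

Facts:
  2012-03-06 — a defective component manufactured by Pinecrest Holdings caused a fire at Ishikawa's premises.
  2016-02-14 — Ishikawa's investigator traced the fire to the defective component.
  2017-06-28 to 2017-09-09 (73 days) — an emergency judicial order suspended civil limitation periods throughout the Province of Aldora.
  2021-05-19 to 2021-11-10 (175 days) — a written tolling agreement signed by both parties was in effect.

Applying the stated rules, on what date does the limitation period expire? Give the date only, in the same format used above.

2020-10-26

Under the discovery rule, the claim accrued on 2016-02-14, when Ishikawa discovered the injury — not on the 2012-03-06 date of the underlying act.
Adding the 54 months base period to 2016-02-14 gives a deadline of 2020-08-14, before any tolling.
The period was tolled for 73 days by the emergency suspension of filing deadlines (2017-06-28 to 2017-09-09), pushing the deadline to 2020-10-26.
The written tolling agreement from 2021-05-19 to 2021-11-10 began after the period had already run on 2020-10-26, so it has no tolling effect.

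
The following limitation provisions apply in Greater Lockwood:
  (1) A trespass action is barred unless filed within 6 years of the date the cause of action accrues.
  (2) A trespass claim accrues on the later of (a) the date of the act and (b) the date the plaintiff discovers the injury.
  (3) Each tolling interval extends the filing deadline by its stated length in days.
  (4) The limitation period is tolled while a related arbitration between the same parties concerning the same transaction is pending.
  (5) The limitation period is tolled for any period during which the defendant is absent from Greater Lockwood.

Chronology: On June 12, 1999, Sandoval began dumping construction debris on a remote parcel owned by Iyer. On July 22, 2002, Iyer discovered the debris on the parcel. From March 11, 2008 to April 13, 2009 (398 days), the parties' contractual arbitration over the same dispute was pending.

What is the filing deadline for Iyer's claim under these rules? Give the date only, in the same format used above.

August 24, 2009

The claim accrued on July 22, 2002 — the later of the June 12, 1999 act and the July 22, 2002 discovery.
The untolled deadline — 6 years after July 22, 2002 — is July 22, 2008.
The pending related arbitration from March 11, 2008 to April 13, 2009 tolled the period for 398 days, extending the deadline to August 24, 2009.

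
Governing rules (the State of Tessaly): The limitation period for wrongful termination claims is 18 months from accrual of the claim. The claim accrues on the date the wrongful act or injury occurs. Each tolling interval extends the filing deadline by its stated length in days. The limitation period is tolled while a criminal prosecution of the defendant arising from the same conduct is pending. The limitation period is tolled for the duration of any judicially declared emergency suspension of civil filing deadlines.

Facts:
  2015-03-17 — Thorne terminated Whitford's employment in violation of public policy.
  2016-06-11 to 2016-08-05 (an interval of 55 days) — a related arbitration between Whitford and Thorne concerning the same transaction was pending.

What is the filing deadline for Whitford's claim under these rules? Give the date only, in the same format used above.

The claim accrued on 2015-03-17, when the wrongful act occurred.
The untolled deadline — 18 months after 2015-03-17 — is 2016-09-17.
The pending related arbitration from 2016-06-11 to 2016-08-05 does not toll the period, because no stated rule makes a pending arbitration a tolling event.

2016-09-17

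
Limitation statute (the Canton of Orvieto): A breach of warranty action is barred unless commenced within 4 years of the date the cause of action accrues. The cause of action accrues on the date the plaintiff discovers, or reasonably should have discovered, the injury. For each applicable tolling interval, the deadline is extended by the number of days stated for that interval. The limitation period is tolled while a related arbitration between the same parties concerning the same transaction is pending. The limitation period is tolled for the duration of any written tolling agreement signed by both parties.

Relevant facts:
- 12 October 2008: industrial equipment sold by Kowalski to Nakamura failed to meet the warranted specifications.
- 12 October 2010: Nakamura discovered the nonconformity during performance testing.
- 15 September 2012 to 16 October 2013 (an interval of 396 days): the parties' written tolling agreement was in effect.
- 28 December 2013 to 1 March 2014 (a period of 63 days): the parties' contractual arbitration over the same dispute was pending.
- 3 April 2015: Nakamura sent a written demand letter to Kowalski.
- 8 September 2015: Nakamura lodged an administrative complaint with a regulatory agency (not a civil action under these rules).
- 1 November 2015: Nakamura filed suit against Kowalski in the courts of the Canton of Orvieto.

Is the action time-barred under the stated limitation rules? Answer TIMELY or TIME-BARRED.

The claim did not accrue until Nakamura discovered the injury on 12 October 2010; the 12 October 2008 act date does not start the clock under the stated rule.
4 years from 12 October 2010 is 12 October 2014.
The period was tolled for 396 days by the written tolling agreement (15 September 2012 to 16 October 2013), pushing the deadline to 12 November 2015.
Because the pending related arbitration ran from 28 December 2013 to 1 March 2014, the deadline is extended by 63 days to 14 January 2016.
Nothing else in the chronology tolls or restarts the period.
Filing on 1 November 2015 beat the 14 January 2016 deadline — the action is timely.

TIMELY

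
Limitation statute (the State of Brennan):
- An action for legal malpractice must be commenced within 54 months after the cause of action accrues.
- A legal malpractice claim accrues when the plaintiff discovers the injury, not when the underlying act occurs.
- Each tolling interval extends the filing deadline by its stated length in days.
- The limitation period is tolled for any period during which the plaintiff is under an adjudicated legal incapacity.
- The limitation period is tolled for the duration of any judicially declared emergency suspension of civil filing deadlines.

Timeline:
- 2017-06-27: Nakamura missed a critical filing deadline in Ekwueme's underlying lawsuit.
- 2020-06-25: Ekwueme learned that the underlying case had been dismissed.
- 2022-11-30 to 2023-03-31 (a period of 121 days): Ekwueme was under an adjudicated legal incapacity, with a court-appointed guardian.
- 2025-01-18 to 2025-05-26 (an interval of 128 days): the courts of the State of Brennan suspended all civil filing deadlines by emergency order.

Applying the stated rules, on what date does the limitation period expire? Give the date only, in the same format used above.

2025-08-31

The claim did not accrue until Ekwueme discovered the injury on 2020-06-25; the 2017-06-27 act date does not start the clock under the stated rule.
The untolled deadline — 54 months after 2020-06-25 — is 2024-12-25.
Because the plaintiff's legal incapacity ran from 2022-11-30 to 2023-03-31, the deadline is extended by 121 days to 2025-04-25.
Because the emergency suspension of filing deadlines ran from 2025-01-18 to 2025-05-26, the deadline is extended by 128 days to 2025-08-31.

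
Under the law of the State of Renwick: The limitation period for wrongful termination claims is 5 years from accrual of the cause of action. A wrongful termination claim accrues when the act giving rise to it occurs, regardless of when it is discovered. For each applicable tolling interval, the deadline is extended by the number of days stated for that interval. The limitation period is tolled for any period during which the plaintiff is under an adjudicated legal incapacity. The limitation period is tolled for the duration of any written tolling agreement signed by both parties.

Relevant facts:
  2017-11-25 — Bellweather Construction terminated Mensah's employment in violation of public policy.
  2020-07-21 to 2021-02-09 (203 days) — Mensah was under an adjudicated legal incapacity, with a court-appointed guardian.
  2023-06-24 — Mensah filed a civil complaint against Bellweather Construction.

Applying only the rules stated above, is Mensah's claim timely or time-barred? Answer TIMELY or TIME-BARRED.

The limitation period began to run on 2017-11-25.
Adding the 5 years base period to 2017-11-25 gives a deadline of 2022-11-25, before any tolling.
The plaintiff's legal incapacity from 2020-07-21 to 2021-02-09 tolled the period for 203 days, extending the deadline to 2023-06-16.
Mensah filed on 2023-06-24, after the 2023-06-16 deadline, so the action is time-barred.

TIME-BARRED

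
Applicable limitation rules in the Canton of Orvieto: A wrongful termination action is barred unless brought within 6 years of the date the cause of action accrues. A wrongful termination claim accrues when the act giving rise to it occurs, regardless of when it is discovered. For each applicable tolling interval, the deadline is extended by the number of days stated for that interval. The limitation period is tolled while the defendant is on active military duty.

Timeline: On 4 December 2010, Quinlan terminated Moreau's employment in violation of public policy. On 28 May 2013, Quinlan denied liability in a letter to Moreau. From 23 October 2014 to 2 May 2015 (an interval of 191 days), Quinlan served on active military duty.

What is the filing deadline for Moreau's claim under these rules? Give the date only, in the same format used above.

The limitation period began to run on 4 December 2010.
Adding the 6 years base period to 4 December 2010 gives a deadline of 4 December 2016, before any tolling.
The period was tolled for 191 days by the defendant's active military service (23 October 2014 to 2 May 2015), pushing the deadline to 13 June 2017.
None of the other events listed affects the running of the period under the stated rules.

13 June 2017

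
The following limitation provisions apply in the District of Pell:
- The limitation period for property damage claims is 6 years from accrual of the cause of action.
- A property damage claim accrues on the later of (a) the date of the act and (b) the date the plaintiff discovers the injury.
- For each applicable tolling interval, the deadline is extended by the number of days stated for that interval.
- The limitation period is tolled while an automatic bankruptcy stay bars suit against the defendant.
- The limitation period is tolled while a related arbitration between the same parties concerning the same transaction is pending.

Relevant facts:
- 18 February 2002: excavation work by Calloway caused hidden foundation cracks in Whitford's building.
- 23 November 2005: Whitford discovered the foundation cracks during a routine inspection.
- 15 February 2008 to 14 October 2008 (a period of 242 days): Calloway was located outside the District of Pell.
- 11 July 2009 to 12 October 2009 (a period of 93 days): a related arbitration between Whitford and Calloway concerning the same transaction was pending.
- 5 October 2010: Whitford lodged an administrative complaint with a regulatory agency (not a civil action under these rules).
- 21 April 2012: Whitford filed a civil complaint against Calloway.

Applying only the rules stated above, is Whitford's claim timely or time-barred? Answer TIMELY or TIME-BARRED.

TIME-BARRED

Because discovery on 23 November 2005 post-dates the 18 February 2002 act, accrual under the later-of rule falls on 23 November 2005.
Adding the 6 years base period to 23 November 2005 gives a deadline of 23 November 2011, before any tolling.
The period was tolled for 93 days by the pending related arbitration (11 July 2009 to 12 October 2009), pushing the deadline to 24 February 2012.
Although the defendant's absence ran from 15 February 2008 to 14 October 2008, the stated rules do not make that a tolling event, so it is disregarded.
Nothing else in the chronology tolls or restarts the period.
Whitford filed on 21 April 2012, after the 24 February 2012 deadline, so the action is time-barred.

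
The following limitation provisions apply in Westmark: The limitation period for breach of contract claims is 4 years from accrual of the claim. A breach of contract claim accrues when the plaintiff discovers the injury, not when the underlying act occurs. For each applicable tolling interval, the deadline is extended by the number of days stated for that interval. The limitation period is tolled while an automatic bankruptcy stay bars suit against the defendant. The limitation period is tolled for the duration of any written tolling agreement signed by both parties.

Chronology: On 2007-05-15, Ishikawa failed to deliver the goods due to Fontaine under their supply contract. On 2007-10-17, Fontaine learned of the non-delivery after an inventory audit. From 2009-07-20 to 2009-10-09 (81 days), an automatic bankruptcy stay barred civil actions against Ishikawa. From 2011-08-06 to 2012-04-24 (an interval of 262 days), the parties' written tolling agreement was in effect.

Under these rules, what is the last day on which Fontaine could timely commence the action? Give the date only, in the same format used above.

Under the discovery rule, the claim accrued on 2007-10-17, when Fontaine discovered the injury — not on the 2007-05-15 date of the underlying act.
Adding the 4 years base period to 2007-10-17 gives a deadline of 2011-10-17, before any tolling.
The period was tolled for 81 days by the automatic bankruptcy stay (2009-07-20 to 2009-10-09), pushing the deadline to 2012-01-06.
The written tolling agreement from 2011-08-06 to 2012-04-24 tolled the period for 262 days, extending the deadline to 2012-09-24.

2012-09-24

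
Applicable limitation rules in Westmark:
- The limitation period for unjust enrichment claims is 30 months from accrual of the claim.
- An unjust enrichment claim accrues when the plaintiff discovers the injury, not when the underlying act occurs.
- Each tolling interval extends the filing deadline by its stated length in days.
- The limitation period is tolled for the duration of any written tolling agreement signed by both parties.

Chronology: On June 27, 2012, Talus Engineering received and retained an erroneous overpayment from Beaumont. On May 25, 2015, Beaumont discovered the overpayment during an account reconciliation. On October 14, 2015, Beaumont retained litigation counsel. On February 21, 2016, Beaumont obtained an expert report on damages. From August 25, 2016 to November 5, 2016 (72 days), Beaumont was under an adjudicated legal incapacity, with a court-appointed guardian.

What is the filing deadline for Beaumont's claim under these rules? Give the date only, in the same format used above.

The claim did not accrue until Beaumont discovered the injury on May 25, 2015; the June 27, 2012 act date does not start the clock under the stated rule.
30 months from May 25, 2015 is November 25, 2017.
Although the plaintiff's incapacity ran from August 25, 2016 to November 5, 2016, the stated rules do not make that a tolling event, so it is disregarded.
Nothing else in the chronology tolls or restarts the period.

November 25, 2017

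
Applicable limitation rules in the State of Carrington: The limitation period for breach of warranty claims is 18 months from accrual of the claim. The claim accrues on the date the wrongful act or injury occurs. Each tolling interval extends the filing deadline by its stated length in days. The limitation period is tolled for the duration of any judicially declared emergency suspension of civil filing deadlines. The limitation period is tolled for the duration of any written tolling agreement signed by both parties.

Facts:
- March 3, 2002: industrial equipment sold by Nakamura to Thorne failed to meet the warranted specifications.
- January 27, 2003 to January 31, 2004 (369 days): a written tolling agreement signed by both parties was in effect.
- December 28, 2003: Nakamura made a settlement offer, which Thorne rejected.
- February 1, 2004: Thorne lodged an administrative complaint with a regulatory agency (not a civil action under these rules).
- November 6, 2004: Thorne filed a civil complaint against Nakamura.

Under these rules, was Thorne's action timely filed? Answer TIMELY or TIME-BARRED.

The claim accrued on March 3, 2002, the date of the act.
The untolled deadline — 18 months after March 3, 2002 — is September 3, 2003.
The written tolling agreement from January 27, 2003 to January 31, 2004 tolled the period for 369 days, extending the deadline to September 6, 2004.
None of the other events listed affects the running of the period under the stated rules.
Filing on November 6, 2004 missed the September 6, 2004 deadline — the action is time-barred.

TIME-BARRED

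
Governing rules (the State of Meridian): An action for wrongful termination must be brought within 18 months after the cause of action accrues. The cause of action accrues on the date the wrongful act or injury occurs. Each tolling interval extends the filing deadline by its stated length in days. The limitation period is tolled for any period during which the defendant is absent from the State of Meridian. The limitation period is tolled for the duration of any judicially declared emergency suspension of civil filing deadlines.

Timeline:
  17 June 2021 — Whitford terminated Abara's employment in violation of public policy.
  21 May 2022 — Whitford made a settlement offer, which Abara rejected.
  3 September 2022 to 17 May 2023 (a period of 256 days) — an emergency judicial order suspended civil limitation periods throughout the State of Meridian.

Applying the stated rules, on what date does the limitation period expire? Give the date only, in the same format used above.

The claim accrued on 17 June 2021, when the wrongful act occurred.
18 months from 17 June 2021 is 17 December 2022.
Because the emergency suspension of filing deadlines ran from 3 September 2022 to 17 May 2023, the deadline is extended by 256 days to 30 August 2023.
The other events in the timeline have no effect on the limitation period under the stated rules.

30 August 2023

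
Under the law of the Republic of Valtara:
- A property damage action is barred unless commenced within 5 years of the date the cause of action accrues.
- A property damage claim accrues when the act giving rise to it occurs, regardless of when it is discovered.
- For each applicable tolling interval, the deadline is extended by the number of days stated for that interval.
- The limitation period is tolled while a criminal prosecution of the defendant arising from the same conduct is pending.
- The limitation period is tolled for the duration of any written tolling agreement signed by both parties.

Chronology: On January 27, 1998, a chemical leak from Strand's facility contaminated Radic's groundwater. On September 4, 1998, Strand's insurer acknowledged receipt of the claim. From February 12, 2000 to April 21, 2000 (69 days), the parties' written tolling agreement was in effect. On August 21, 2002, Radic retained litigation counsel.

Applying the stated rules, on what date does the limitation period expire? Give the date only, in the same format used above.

The claim accrued on January 27, 1998, when the wrongful act occurred.
5 years from January 27, 1998 is January 27, 2003.
Because the written tolling agreement ran from February 12, 2000 to April 21, 2000, the deadline is extended by 69 days to April 6, 2003.
None of the other events listed affects the running of the period under the stated rules.

April 6, 2003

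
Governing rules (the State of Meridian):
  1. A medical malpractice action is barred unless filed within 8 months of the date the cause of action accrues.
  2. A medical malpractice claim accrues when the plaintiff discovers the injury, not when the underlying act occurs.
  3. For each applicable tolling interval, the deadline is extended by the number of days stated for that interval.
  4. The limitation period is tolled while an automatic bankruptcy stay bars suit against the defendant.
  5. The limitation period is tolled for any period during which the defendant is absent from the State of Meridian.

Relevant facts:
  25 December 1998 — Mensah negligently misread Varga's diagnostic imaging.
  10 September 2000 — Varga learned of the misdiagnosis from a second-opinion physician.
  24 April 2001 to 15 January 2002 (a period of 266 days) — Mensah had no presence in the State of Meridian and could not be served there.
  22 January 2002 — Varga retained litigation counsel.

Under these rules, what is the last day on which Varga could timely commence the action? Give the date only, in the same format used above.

The claim did not accrue until Varga discovered the injury on 10 September 2000; the 25 December 1998 act date does not start the clock under the stated rule.
8 months from 10 September 2000 is 10 May 2001.
Because the defendant's absence from the jurisdiction ran from 24 April 2001 to 15 January 2002, the deadline is extended by 266 days to 31 January 2002.
The other events in the timeline have no effect on the limitation period under the stated rules.

31 January 2002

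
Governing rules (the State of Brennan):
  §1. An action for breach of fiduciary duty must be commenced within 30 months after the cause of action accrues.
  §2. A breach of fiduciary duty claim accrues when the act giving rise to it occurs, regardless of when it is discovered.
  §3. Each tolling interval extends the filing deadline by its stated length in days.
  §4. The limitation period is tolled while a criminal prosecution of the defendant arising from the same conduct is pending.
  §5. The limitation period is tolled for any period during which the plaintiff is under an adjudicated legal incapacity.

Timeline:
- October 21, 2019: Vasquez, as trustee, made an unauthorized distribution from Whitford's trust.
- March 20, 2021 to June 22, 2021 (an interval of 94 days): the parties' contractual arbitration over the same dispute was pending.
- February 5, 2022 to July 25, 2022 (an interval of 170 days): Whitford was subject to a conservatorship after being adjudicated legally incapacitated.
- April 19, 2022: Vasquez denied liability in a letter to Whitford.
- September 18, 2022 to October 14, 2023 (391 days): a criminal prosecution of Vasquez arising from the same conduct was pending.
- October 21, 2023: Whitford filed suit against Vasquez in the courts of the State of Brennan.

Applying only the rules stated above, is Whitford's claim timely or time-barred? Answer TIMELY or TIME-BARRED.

The limitation period began to run on October 21, 2019.
Adding the 30 months base period to October 21, 2019 gives a deadline of April 21, 2022, before any tolling.
The plaintiff's legal incapacity from February 5, 2022 to July 25, 2022 tolled the period for 170 days, extending the deadline to October 8, 2022.
Because the pending criminal prosecution ran from September 18, 2022 to October 14, 2023, the deadline is extended by 391 days to November 3, 2023.
The pending related arbitration from March 20, 2021 to June 22, 2021 does not toll the period, because no stated rule makes a pending arbitration a tolling event.
The other events in the timeline have no effect on the limitation period under the stated rules.
The October 21, 2023 filing precedes the November 3, 2023 deadline; the claim is timely.

TIMELY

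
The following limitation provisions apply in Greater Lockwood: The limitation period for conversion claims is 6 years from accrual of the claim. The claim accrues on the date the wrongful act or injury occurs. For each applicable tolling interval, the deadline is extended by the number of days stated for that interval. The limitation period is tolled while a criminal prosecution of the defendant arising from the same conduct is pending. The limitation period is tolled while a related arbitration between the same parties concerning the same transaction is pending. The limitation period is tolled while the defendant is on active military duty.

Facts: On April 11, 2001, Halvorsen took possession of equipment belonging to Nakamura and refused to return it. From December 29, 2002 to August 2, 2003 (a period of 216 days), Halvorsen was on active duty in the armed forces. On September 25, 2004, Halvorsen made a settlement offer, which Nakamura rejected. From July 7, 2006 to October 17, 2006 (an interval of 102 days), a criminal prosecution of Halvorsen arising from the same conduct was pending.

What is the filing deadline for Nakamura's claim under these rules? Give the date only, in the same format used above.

February 23, 2008

The claim accrued on April 11, 2001, when the wrongful act occurred.
6 years from April 11, 2001 is April 11, 2007.
Because the defendant's active military service ran from December 29, 2002 to August 2, 2003, the deadline is extended by 216 days to November 13, 2007.
The period was tolled for 102 days by the pending criminal prosecution (July 7, 2006 to October 17, 2006), pushing the deadline to February 23, 2008.
The other events in the timeline have no effect on the limitation period under the stated rules.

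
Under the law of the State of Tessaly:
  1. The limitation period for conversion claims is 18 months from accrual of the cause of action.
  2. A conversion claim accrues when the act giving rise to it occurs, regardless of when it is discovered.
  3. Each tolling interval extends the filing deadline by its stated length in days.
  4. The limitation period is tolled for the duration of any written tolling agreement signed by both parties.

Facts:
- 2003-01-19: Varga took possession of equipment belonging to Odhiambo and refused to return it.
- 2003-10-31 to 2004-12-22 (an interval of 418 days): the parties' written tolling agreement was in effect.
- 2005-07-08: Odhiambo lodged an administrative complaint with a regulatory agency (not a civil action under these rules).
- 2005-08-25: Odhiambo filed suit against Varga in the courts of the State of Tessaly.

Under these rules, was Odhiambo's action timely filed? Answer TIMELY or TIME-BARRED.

TIMELY

The cause of action accrued on 2003-01-19, the date of the act.
18 months from 2003-01-19 is 2004-07-19.
The written tolling agreement from 2003-10-31 to 2004-12-22 tolled the period for 418 days, extending the deadline to 2005-09-10.
The other events in the timeline have no effect on the limitation period under the stated rules.
Filing on 2005-08-25 beat the 2005-09-10 deadline — the action is timely.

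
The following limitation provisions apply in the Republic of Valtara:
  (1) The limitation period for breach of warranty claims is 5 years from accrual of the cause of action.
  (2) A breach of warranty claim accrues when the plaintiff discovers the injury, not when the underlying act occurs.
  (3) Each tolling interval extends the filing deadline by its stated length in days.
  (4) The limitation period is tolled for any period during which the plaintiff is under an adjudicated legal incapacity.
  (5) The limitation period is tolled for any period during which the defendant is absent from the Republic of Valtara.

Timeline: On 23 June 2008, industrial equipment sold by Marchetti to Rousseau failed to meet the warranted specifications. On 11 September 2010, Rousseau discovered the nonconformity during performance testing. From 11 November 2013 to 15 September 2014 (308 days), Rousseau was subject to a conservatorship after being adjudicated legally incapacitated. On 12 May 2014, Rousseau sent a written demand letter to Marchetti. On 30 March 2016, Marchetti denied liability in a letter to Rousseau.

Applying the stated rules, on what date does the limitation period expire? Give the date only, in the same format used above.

15 July 2016

The claim did not accrue until Rousseau discovered the injury on 11 September 2010; the 23 June 2008 act date does not start the clock under the stated rule.
The untolled deadline — 5 years after 11 September 2010 — is 11 September 2015.
The plaintiff's legal incapacity from 11 November 2013 to 15 September 2014 tolled the period for 308 days, extending the deadline to 15 July 2016.
The other events in the timeline have no effect on the limitation period under the stated rules.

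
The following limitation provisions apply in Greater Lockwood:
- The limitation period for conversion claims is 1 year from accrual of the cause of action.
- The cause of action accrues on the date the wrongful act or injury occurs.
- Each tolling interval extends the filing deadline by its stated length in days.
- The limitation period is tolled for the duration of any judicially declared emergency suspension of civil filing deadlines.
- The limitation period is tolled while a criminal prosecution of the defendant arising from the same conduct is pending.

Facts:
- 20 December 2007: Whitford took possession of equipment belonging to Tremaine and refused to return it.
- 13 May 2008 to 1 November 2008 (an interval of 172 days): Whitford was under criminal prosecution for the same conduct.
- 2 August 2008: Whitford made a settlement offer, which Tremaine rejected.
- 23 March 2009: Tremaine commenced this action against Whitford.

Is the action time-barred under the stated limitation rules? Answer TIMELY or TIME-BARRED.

TIMELY

The claim accrued on 20 December 2007, when the wrongful act occurred.
Adding the 1 year base period to 20 December 2007 gives a deadline of 20 December 2008, before any tolling.
The period was tolled for 172 days by the pending criminal prosecution (13 May 2008 to 1 November 2008), pushing the deadline to 10 June 2009.
The other events in the timeline have no effect on the limitation period under the stated rules.
Filing on 23 March 2009 beat the 10 June 2009 deadline — the action is timely.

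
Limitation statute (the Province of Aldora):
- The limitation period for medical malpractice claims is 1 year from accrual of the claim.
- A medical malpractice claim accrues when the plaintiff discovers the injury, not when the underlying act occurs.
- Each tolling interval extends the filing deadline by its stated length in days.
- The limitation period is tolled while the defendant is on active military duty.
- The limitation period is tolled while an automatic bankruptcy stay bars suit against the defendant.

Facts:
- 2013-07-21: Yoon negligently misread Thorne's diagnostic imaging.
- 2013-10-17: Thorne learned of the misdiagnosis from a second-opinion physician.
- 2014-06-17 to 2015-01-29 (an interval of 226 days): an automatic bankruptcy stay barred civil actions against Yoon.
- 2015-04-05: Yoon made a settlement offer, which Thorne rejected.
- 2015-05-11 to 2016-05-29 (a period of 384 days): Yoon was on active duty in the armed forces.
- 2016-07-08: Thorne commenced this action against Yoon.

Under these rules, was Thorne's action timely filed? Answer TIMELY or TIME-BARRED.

TIME-BARRED

Accrual is tied to discovery, so the period began on 2013-10-17 rather than on 2013-07-21 when the act occurred.
1 year from 2013-10-17 is 2014-10-17.
The period was tolled for 226 days by the automatic bankruptcy stay (2014-06-17 to 2015-01-29), pushing the deadline to 2015-05-31.
Because the defendant's active military service ran from 2015-05-11 to 2016-05-29, the deadline is extended by 384 days to 2016-06-18.
The other events in the timeline have no effect on the limitation period under the stated rules.
The 2016-07-08 filing falls after the 2016-06-18 deadline; the claim is time-barred.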